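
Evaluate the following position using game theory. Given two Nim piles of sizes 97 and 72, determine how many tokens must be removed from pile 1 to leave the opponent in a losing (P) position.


Piles: 97 and 72
Current XOR: 97 XOR 72 = 41 (non-zero, so this is an N-position).
To make the XOR zero, we need to find a move that balances the piles.
For pile 1 (size 97): target = 97 XOR 41 = 72
We reduce pile 1 from 97 to 72.
Tokens removed: 97 - 72 = 25
Verification: 72 XOR 72 = 0

25


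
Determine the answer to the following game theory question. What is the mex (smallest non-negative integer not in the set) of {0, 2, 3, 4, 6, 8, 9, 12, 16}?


Set = {0, 2, 3, 4, 6, 8, 9, 12, 16}
0 is in the set.
1 is NOT in the set. This is the mex.
mex = 1

1


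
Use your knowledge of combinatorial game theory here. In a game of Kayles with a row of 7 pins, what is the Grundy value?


Kayles: a move removes 1 or 2 adjacent pins from a contiguous row.
Removing pins from a row of k leaves two independent rows (a, b) with a + b = k - 1 (one pin) or a + b = k - 2 (two pins); an end removal gives a = 0.
By Sprague-Grundy, G(k) = mex{ G(a) XOR G(b) } over all these splits. G(0) = 0.
G(1): splits (0,0):0^0=0 -> mex({0}) = 1
G(2): splits (0,1):0^1=1 (0,0):0^0=0 -> mex({0, 1}) = 2
G(3): splits (0,2):0^2=2 (1,1):1^1=0 (0,1):0^1=1 -> mex({0, 1, 2}) = 3
G(4): splits (0,3):0^3=3 (1,2):1^2=3 (0,2):0^2=2 (1,1):1^1=0 -> mex({0, 2, 3}) = 1
G(5): splits (0,4):0^1=1 (1,3):1^3=2 (2,2):2^2=0 (0,3):0^3=3 (1,2):1^2=3 -> mex({0, 1, 2, 3}) = 4
G(6) = mex({0, 1, 2, 4}) = 3
G(7) = mex({0, 1, 3, 4, 5}) = 2
Therefore G(7) = 2.

2


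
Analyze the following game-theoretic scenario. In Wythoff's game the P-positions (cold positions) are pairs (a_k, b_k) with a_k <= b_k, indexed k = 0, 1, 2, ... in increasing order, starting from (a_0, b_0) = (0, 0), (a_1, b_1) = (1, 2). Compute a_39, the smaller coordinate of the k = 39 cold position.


By Wythoff's theorem, a_k = floor(k * phi) and b_k = floor(k * phi^2) = a_k + k, where phi = (1 + sqrt(5))/2 is the golden ratio.
phi = (1 + sqrt(5))/2 = 1.618034
k = 39
k * phi = 39 * 1.618034 = 63.103326
a_39 = floor(k * phi) = 63

63


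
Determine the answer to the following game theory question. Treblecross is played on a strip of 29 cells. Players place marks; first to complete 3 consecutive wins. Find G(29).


Treblecross: place X on empty cells; 3-in-a-row wins.
Playing within two cells of an existing X lets the opponent win at once, so sensible play treats the cells i-2..i+2 around each X as dead. The player left with no safe cell loses, so this is a normal-play take-away game on strips of safe cells.
Placing X at cell i (0-indexed) of a strip of k safe cells leaves independent strips of sizes max(0, i-2) and max(0, k-i-3). Hence G(k) = mex{ G(max(0,i-2)) XOR G(max(0,k-i-3)) : 0 <= i < k }, with G(0) = 0.
G(1): splits (0,0):0^0=0 -> mex({0}) = 1
G(2): splits (0,0):0^0=0 -> mex({0}) = 1
G(3): splits (0,0):0^0=0 -> mex({0}) = 1
G(4): splits (0,1):0^1=1 (0,0):0^0=0 -> mex({0, 1}) = 2
G(5): splits (0,2):0^1=1 (0,1):0^1=1 (0,0):0^0=0 -> mex({0, 1}) = 2
G(6) = mex({1}) = 0
G(7) = mex({0, 1, 2}) = 3
G(8) = mex({0, 1, 2}) = 3
G(9) = mex({0, 2}) = 1
G(10) = mex({0, 2, 3}) = 1
G(11) = mex({0, 3}) = 1
G(12) = mex({1, 3}) = 0
G(13) = mex({0, 1, 2, 3}) = 4
G(14) = mex({0, 1, 2}) = 3
G(15) = mex({0, 1, 2}) = 3
G(16) = mex({0, 1, 2, 4}) = 3
G(17) = mex({0, 1, 3, 4}) = 2
G(18) = mex({0, 1, 3, 4}) = 2
G(19) = mex({0, 1, 3, 5}) = 2
G(20) = mex({0, 1, 2, 3, 5}) = 4
G(21) = mex({0, 1, 2, 3, 5}) = 4
G(22) = mex({1, 2, 6}) = 0
G(23) = mex({0, 1, 2, 3, 4, 6}) = 5
G(24) = mex({0, 1, 2, 3, 4}) = 5
G(25) = mex({0, 1, 3, 4, 7}) = 2
G(26) = mex({0, 1, 3, 4, 5, 7}) = 2
G(27) = mex({0, 1, 3, 5}) = 2
G(28) = mex({0, 1, 2, 5}) = 3
G(29) = mex({0, 1, 2, 4, 5, 6}) = 3
Therefore G(29) = 3.

3


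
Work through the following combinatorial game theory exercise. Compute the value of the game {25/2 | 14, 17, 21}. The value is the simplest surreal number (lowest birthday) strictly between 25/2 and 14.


Left options: {25/2}, max = 25/2
Right options: {14, 17, 21}, min = 14
All options are numbers and max(Left) < min(Right), so by the simplicity theorem the value is the simplest (earliest-born) number strictly between 25/2 and 14.
The only integer strictly between 25/2 and 14 is 13.
No non-integer in the interval can be simpler: if x is a non-integer in the interval, then floor(x) or ceil(x) also lies in the interval (the interval contains an integer), and both are proper prefixes of x's sign expansion, i.e. born earlier. So the game value is 13.
Game value = 13

13


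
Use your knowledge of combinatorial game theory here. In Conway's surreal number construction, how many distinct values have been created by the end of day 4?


Day 0: {|} = 0 is born. Count = 1.
Day n: the number of surreal numbers born by day n is 2^(n+1) - 1.
By day 0: 2^1 - 1 = 1
By day 1: 2^2 - 1 = 3
By day 2: 2^3 - 1 = 7
By day 3: 2^4 - 1 = 15
By day 4: 2^5 - 1 = 31
By day 4: 31 surreal numbers.

31


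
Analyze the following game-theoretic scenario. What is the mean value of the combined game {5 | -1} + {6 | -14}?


G1 = {5 | -1}, G2 = {6 | -14}
Each is a switch {a | b} with numbers a > b; its mean value is (a + b)/2, and mean value is additive over game sums: m(G1 + G2) = m(G1) + m(G2).
Mean of G1 = (5 + (-1))/2 = 4/2 = 2
Mean of G2 = (6 + (-14))/2 = -8/2 = -4
Mean of G1 + G2 = 2 + -4 = -2

-2


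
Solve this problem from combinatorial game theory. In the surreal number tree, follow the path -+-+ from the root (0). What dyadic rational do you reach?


Sign expansion: -+-+
Rule: track bounds (lo, hi), initially (-inf, +inf). On '+', the current value becomes lo and we move to the simplest number in (value, hi): value + 1 if hi = +inf, otherwise the midpoint (value + hi)/2. On '-', the current value becomes hi and we move to value - 1 if lo = -inf, otherwise the midpoint (lo + value)/2.
Start at 0.
Step 1: sign = -, move left. Bounds: (-inf, 0). Value = -1
Step 2: sign = +, move right. Bounds: (-1, 0). Value = -1/2
Step 3: sign = -, move left. Bounds: (-1, -1/2). Value = -3/4
Step 4: sign = +, move right. Bounds: (-3/4, -1/2). Value = -5/8
The surreal number with sign expansion -+-+ is -5/8.

-5/8


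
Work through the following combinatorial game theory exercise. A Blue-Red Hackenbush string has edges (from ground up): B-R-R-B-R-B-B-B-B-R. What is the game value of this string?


Edges (from ground): B-R-R-B-R-B-B-B-B-R
By Berlekamp's sign-expansion rule, a Blue-Red Hackenbush stalk has the value of the surreal number whose sign sequence is the edge sequence with B -> + and R -> -.
Sign sequence: +--+-++++-
Trace the sign expansion in the surreal number tree, starting from 0:
Edge 1: B (sign +) -> bounds (0, +inf), value = 1
Edge 2: R (sign -) -> bounds (0, 1), value = 1/2
Edge 3: R (sign -) -> bounds (0, 1/2), value = 1/4
Edge 4: B (sign +) -> bounds (1/4, 1/2), value = 3/8
Edge 5: R (sign -) -> bounds (1/4, 3/8), value = 5/16
Edge 6: B (sign +) -> bounds (5/16, 3/8), value = 11/32
Edge 7: B (sign +) -> bounds (11/32, 3/8), value = 23/64
Edge 8: B (sign +) -> bounds (23/64, 3/8), value = 47/128
Edge 9: B (sign +) -> bounds (47/128, 3/8), value = 95/256
Edge 10: R (sign -) -> bounds (47/128, 95/256), value = 189/512
Game value = 189/512

189/512


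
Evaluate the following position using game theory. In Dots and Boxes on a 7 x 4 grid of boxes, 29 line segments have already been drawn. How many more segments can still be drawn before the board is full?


Grid: 7 x 4 boxes, i.e. 8 rows and 5 columns of dots.
Horizontal edges: (rows + 1) * cols = 8 * 4 = 32
Vertical edges: rows * (cols + 1) = 7 * 5 = 35
Total edges: 32 + 35 = 67
Edges drawn: 29
Remaining: 67 - 29 = 38

38


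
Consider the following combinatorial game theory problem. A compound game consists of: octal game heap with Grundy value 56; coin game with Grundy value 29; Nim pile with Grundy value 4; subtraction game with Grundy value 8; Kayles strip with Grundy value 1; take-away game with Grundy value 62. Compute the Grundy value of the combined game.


By the Sprague-Grundy theorem, the Grundy value of a sum of games is the XOR of individual Grundy values.
octal game heap: Grundy value = 56. Running XOR: 0 XOR 56 = 56
coin game: Grundy value = 29. Running XOR: 56 XOR 29 = 37
Nim pile: Grundy value = 4. Running XOR: 37 XOR 4 = 33
subtraction game: Grundy value = 8. Running XOR: 33 XOR 8 = 41
Kayles strip: Grundy value = 1. Running XOR: 41 XOR 1 = 40
take-away game: Grundy value = 62. Running XOR: 40 XOR 62 = 22
The combined Grundy value is 22.

22


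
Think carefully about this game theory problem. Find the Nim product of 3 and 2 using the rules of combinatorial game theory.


Nim multiplication is bilinear over XOR: (u XOR v) * w = (u*w) XOR (v*w).
So we split each operand into its bit components and XOR the pairwise Nim products.
3 = 1 + 2 (as XOR of powers of 2).
2 = 2 (as XOR of powers of 2).
Using the standard Nim-product table on single bits:
  2*2 = 3,   2*4 = 8,   2*8 = 12,
  4*4 = 6,   4*8 = 11,  8*8 = 13,
and  1*x = x (identity), k*l = l*k (commutative).
Pairwise Nim products:
  1 * 2 = 2
  2 * 2 = 3
XOR them: 2 XOR 3 = 1.
Result: 3 * 2 = 1 (in Nim).

1


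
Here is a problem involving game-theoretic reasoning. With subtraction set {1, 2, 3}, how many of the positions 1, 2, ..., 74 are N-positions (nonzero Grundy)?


Subtraction set S = {1, 2, 3}, so G(n) = n mod 4.
G(n) = 0 when n is a multiple of 4.
Multiples of 4 in [1, 74]: 18
N-positions (nonzero Grundy) = 74 - 18 = 56

56


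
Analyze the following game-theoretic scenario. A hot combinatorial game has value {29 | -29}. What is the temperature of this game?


The game is {29 | -29}, a switch {a | b} with numbers a > b.
Cooling {a | b} by t gives {a - t | b + t}, which stops being hot when a - t = b + t, i.e. at t = (a - b)/2. So the temperature of a switch is (a - b)/2.
Temperature = (Left option - Right option) / 2
= (29 - (-29)) / 2
= 58 / 2
= 29

29


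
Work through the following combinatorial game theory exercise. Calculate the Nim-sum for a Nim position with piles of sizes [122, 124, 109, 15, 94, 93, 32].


We need the XOR (exclusive or) of all pile sizes.
After XOR-ing pile 1 (size 122): 0 XOR 122 = 122
After XOR-ing pile 2 (size 124): 122 XOR 124 = 6
After XOR-ing pile 3 (size 109): 6 XOR 109 = 107
After XOR-ing pile 4 (size 15): 107 XOR 15 = 100
After XOR-ing pile 5 (size 94): 100 XOR 94 = 58
After XOR-ing pile 6 (size 93): 58 XOR 93 = 103
After XOR-ing pile 7 (size 32): 103 XOR 32 = 71
The Nim-value of this position is 71.

71


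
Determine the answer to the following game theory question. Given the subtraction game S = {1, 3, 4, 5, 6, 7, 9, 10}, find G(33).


The subtraction set is S = {1, 3, 4, 5, 6, 7, 9, 10}.
G(k) = mex{ G(k - s) : s in S, s <= k }. We compute iteratively: G(0) = 0.
G(1) = mex({0}) = 1
G(2) = mex({1}) = 0
G(3) = mex({0}) = 1
G(4) = mex({0, 1}) = 2
G(5) = mex({0, 1, 2}) = 3
G(6) = mex({0, 1, 3}) = 2
G(7) = mex({0, 1, 2}) = 3
G(8) = mex({0, 1, 2, 3}) = 4
G(9) = mex({0, 1, 2, 3, 4}) = 5
G(10) = mex({0, 1, 2, 3, 5}) = 4
G(11) = mex({0, 1, 2, 3, 4}) = 5
G(12) = mex({0, 1, 2, 3, 4, 5}) = 6
G(13) = mex({1, 2, 3, 4, 5, 6}) = 0
G(14) = mex({0, 2, 3, 4, 5}) = 1
G(15) = mex({1, 2, 3, 4, 5, 6}) = 0
G(16) = mex({0, 2, 3, 4, 5, 6}) = 1
G(17) = mex({0, 1, 3, 4, 5, 6}) = 2
G(18) = mex({0, 1, 2, 4, 5, 6}) = 3
G(19) = mex({0, 1, 3, 4, 5, 6}) = 2
G(20) = mex({0, 1, 2, 4, 5}) = 3
G(21) = mex({0, 1, 2, 3, 5, 6}) = 4
G(22) = mex({0, 1, 2, 3, 4, 6}) = 5
Observe that G(13)..G(22) = 0, 1, 0, 1, 2, 3, 2, 3, 4, 5 repeats G(0)..G(9) = 0, 1, 0, 1, 2, 3, 2, 3, 4, 5.
For k >= max(S) = 10, G(k) is determined by the previous 10 values G(k-10)..G(k-1); a window of 10 consecutive values has recurred shifted by 13, so by induction G(k + 13) = G(k) for all k >= 0: the sequence is periodic from the start with period 13.
One period: G(0..12) = 0, 1, 0, 1, 2, 3, 2, 3, 4, 5, 4, 5, 6.
33 mod 13 = 7, so G(33) = G(7) = 3.

3


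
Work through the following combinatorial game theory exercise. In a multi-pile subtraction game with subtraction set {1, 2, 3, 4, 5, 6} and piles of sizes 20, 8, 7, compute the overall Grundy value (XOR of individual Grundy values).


Subtraction set: {1, 2, 3, 4, 5, 6}
For this subtraction set, G(n) = n mod 7 (period = max + 1 = 7).
Pile 1 (size 20): G(20) = 20 mod 7 = 6
Pile 2 (size 8): G(8) = 8 mod 7 = 1
Pile 3 (size 7): G(7) = 7 mod 7 = 0
Total Grundy value = XOR of all: 6 XOR 1 XOR 0 = 7

7


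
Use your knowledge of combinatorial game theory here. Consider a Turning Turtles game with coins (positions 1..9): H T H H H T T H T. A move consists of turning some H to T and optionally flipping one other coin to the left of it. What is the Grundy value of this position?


Coins: H T H H H T T H T
Key fact: a single head at position k behaves exactly like a Nim heap of size k (turning it to T and optionally flipping a coin at j < k corresponds to moving the heap from k to j, or to 0), and heads combine as a disjunctive sum (two heads at the same place would cancel, matching j XOR j = 0). So the Nim-value is the XOR of the 1-indexed positions of the heads.
Face-up positions (1-indexed): [1, 3, 4, 5, 8]
XOR 0 with 1: 0 XOR 1 = 1
XOR 1 with 3: 1 XOR 3 = 2
XOR 2 with 4: 2 XOR 4 = 6
XOR 6 with 5: 6 XOR 5 = 3
XOR 3 with 8: 3 XOR 8 = 11
Nim-value = 11

11


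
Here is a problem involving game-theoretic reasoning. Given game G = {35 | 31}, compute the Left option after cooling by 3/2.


Original game: {35 | 31} (a switch {a | b} with a > b).
Cooling by t (for t below the temperature (a - b)/2 = 2) taxes each move by t: {a | b} cooled by t is {a - t | b + t}.
Cooling amount: t = 3/2
Cooled Left option: 35 - 3/2 = 67/2
Cooled Right option: 31 + 3/2 = 65/2
Cooled game: {67/2 | 65/2}
Left option = 67/2

67/2


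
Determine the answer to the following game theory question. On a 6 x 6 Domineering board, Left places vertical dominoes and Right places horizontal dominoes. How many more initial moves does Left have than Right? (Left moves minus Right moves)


Board is 6 x 6 (rows x cols).
Left (vertical) placements: (rows-1) * cols = 5 * 6 = 30
Right (horizontal) placements: rows * (cols-1) = 6 * 5 = 30
Advantage = Left - Right = 30 - 30 = 0

0


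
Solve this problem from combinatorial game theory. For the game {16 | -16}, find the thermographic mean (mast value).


Game = {16 | -16}, a switch {a | b} with numbers a > b.
Its thermograph has left wall a - t and right wall b + t, which meet at t = (a - b)/2, where both equal (a + b)/2. So the mast (mean value) is at (a + b)/2.
Mean = (16 + (-16))/2 = 0/2 = 0

0


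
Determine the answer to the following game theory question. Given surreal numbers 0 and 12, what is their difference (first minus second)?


x = 0, y = 12
x - y = 0 - 12 = -12

-12


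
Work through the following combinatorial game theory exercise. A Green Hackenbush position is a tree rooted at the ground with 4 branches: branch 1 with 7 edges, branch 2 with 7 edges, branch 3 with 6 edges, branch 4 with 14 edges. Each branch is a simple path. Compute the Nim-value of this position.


The tree has 4 branches from the ground vertex.
In Green Hackenbush, the Nim-value of a simple path of length k is k.
Branch 1: length 7, Nim-value = 7
Branch 2: length 7, Nim-value = 7
Branch 3: length 6, Nim-value = 6
Branch 4: length 14, Nim-value = 14
Total Nim-value = XOR of all branch values:
0 XOR 7 = 7
7 XOR 7 = 0
0 XOR 6 = 6
6 XOR 14 = 8
Nim-value of the tree = 8

8


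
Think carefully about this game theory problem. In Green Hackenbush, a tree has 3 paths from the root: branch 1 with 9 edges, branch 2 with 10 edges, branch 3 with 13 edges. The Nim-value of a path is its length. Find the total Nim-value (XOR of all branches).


The tree has 3 branches from the ground vertex.
In Green Hackenbush, the Nim-value of a simple path of length k is k.
Branch 1: length 9, Nim-value = 9
Branch 2: length 10, Nim-value = 10
Branch 3: length 13, Nim-value = 13
Total Nim-value = XOR of all branch values:
0 XOR 9 = 9
9 XOR 10 = 3
3 XOR 13 = 14
Nim-value of the tree = 14

14


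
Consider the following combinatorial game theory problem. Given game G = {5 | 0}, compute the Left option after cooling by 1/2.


Original game: {5 | 0} (a switch {a | b} with a > b).
Cooling by t (for t below the temperature (a - b)/2 = 5/2) taxes each move by t: {a | b} cooled by t is {a - t | b + t}.
Cooling amount: t = 1/2
Cooled Left option: 5 - 1/2 = 9/2
Cooled Right option: 0 + 1/2 = 1/2
Cooled game: {9/2 | 1/2}
Left option = 9/2

9/2


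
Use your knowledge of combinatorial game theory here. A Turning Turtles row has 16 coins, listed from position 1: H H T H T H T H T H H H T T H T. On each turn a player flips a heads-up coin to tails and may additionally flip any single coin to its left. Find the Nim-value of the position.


Coins: H H T H T H T H T H H H T T H T
Key fact: a single head at position k behaves exactly like a Nim heap of size k (turning it to T and optionally flipping a coin at j < k corresponds to moving the heap from k to j, or to 0), and heads combine as a disjunctive sum (two heads at the same place would cancel, matching j XOR j = 0). So the Nim-value is the XOR of the 1-indexed positions of the heads.
Face-up positions (1-indexed): [1, 2, 4, 6, 8, 10, 11, 12, 15]
XOR 0 with 1: 0 XOR 1 = 1
XOR 1 with 2: 1 XOR 2 = 3
XOR 3 with 4: 3 XOR 4 = 7
XOR 7 with 6: 7 XOR 6 = 1
XOR 1 with 8: 1 XOR 8 = 9
XOR 9 with 10: 9 XOR 10 = 3
XOR 3 with 11: 3 XOR 11 = 8
XOR 8 with 12: 8 XOR 12 = 4
XOR 4 with 15: 4 XOR 15 = 11
Nim-value = 11

11


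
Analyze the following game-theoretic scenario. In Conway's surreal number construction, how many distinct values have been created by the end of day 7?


Day 0: {|} = 0 is born. Count = 1.
Day n: the number of surreal numbers born by day n is 2^(n+1) - 1.
By day 0: 2^1 - 1 = 1
By day 1: 2^2 - 1 = 3
By day 2: 2^3 - 1 = 7
By day 3: 2^4 - 1 = 15
By day 4: 2^5 - 1 = 31
By day 5: 2^6 - 1 = 63
By day 6: 2^7 - 1 = 127
By day 7: 2^8 - 1 = 255
By day 7: 255 surreal numbers.

255


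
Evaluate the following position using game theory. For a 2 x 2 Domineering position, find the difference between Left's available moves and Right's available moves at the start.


Board is 2 x 2 (rows x cols).
Left (vertical) placements: (rows-1) * cols = 1 * 2 = 2
Right (horizontal) placements: rows * (cols-1) = 2 * 1 = 2
Advantage = Left - Right = 2 - 2 = 0

0


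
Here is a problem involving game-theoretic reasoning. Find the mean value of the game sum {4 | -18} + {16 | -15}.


G1 = {4 | -18}, G2 = {16 | -15}
Each is a switch {a | b} with numbers a > b; its mean value is (a + b)/2, and mean value is additive over game sums: m(G1 + G2) = m(G1) + m(G2).
Mean of G1 = (4 + (-18))/2 = -14/2 = -7
Mean of G2 = (16 + (-15))/2 = 1/2 = 1/2
Mean of G1 + G2 = -7 + 1/2 = -13/2

-13/2


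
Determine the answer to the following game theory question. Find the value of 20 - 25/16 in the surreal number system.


x = 20, y = 25/16
Converting to common denominator: 16
x = 320/16, y = 25/16
x - y = 20 - 25/16 = 295/16

295/16


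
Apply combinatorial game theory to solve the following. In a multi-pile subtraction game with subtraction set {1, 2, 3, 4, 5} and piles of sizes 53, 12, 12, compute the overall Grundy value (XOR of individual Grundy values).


Subtraction set: {1, 2, 3, 4, 5}
For this subtraction set, G(n) = n mod 6 (period = max + 1 = 6).
Pile 1 (size 53): G(53) = 53 mod 6 = 5
Pile 2 (size 12): G(12) = 12 mod 6 = 0
Pile 3 (size 12): G(12) = 12 mod 6 = 0
Total Grundy value = XOR of all: 5 XOR 0 XOR 0 = 5

5


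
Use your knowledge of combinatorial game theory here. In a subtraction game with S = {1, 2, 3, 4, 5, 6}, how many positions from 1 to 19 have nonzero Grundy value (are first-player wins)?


Subtraction set S = {1, 2, 3, 4, 5, 6}, so G(n) = n mod 7.
G(n) = 0 when n is a multiple of 7.
Multiples of 7 in [1, 19]: 2
N-positions (nonzero Grundy) = 19 - 2 = 17

17


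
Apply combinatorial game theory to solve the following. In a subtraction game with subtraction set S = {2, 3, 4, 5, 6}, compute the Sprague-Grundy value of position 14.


The subtraction set is S = {2, 3, 4, 5, 6}.
G(k) = mex{ G(k - s) : s in S, s <= k }. We compute iteratively: G(0) = 0.
G(1) = mex({}) = 0
G(2) = mex({0}) = 1
G(3) = mex({0}) = 1
G(4) = mex({0, 1}) = 2
G(5) = mex({0, 1}) = 2
G(6) = mex({0, 1, 2}) = 3
G(7) = mex({0, 1, 2}) = 3
G(8) = mex({1, 2, 3}) = 0
G(9) = mex({1, 2, 3}) = 0
G(10) = mex({0, 2, 3}) = 1
G(11) = mex({0, 2, 3}) = 1
G(12) = mex({0, 1, 3}) = 2
G(13) = mex({0, 1, 3}) = 2
Observe that G(8)..G(13) = 0, 0, 1, 1, 2, 2 repeats G(0)..G(5) = 0, 0, 1, 1, 2, 2.
For k >= max(S) = 6, G(k) is determined by the previous 6 values G(k-6)..G(k-1); a window of 6 consecutive values has recurred shifted by 8, so by induction G(k + 8) = G(k) for all k >= 0: the sequence is periodic from the start with period 8.
One period: G(0..7) = 0, 0, 1, 1, 2, 2, 3, 3.
14 mod 8 = 6, so G(14) = G(6) = 3.

3


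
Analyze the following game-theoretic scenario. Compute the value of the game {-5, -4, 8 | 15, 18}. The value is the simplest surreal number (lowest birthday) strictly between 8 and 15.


Left options: {-5, -4, 8}, max = 8
Right options: {15, 18}, min = 15
All options are numbers and max(Left) < min(Right), so by the simplicity theorem the value is the simplest (earliest-born) number strictly between 8 and 15.
Integers 9 through 14 all lie strictly between 8 and 15.
Among integers, the simplest (lowest birthday = smallest |n|; 0 is born on day 0, +-n on day n) is 9.
No non-integer in the interval can be simpler: if x is a non-integer in the interval, then floor(x) or ceil(x) also lies in the interval (the interval contains an integer), and both are proper prefixes of x's sign expansion, i.e. born earlier. So the game value is 9.
Game value = 9

9


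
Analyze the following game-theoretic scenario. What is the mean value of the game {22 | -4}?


Game = {22 | -4}, a switch {a | b} with numbers a > b.
Its thermograph has left wall a - t and right wall b + t, which meet at t = (a - b)/2, where both equal (a + b)/2. So the mast (mean value) is at (a + b)/2.
Mean = (22 + (-4))/2 = 18/2 = 9

9


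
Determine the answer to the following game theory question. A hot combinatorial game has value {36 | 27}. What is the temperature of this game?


The game is {36 | 27}, a switch {a | b} with numbers a > b.
Cooling {a | b} by t gives {a - t | b + t}, which stops being hot when a - t = b + t, i.e. at t = (a - b)/2. So the temperature of a switch is (a - b)/2.
Temperature = (Left option - Right option) / 2
= (36 - (27)) / 2
= 9 / 2
= 9/2

9/2


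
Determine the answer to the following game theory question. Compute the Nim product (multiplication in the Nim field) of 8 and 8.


Nim multiplication is bilinear over XOR: (u XOR v) * w = (u*w) XOR (v*w).
So we split each operand into its bit components and XOR the pairwise Nim products.
8 = 8 (as XOR of powers of 2).
8 = 8 (as XOR of powers of 2).
Using the standard Nim-product table on single bits:
  2*2 = 3,   2*4 = 8,   2*8 = 12,
  4*4 = 6,   4*8 = 11,  8*8 = 13,
and  1*x = x (identity), k*l = l*k (commutative).
Pairwise Nim products:
  8 * 8 = 13
XOR them: 13 = 13.
Result: 8 * 8 = 13 (in Nim).

13


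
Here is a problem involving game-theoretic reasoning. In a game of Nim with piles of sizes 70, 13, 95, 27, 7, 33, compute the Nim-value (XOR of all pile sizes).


We need the XOR (exclusive or) of all pile sizes.
After XOR-ing pile 1 (size 70): 0 XOR 70 = 70
After XOR-ing pile 2 (size 13): 70 XOR 13 = 75
After XOR-ing pile 3 (size 95): 75 XOR 95 = 20
After XOR-ing pile 4 (size 27): 20 XOR 27 = 15
After XOR-ing pile 5 (size 7): 15 XOR 7 = 8
After XOR-ing pile 6 (size 33): 8 XOR 33 = 41
The Nim-value of this position is 41.

41


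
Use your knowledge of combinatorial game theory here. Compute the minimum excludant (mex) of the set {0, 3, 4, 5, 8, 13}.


Set = {0, 3, 4, 5, 8, 13}
0 is in the set.
1 is NOT in the set. This is the mex.
mex = 1

1


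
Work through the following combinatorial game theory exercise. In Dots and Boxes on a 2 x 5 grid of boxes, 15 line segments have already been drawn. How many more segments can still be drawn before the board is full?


Grid: 2 x 5 boxes, i.e. 3 rows and 6 columns of dots.
Horizontal edges: (rows + 1) * cols = 3 * 5 = 15
Vertical edges: rows * (cols + 1) = 2 * 6 = 12
Total edges: 15 + 12 = 27
Edges drawn: 15
Remaining: 27 - 15 = 12

12


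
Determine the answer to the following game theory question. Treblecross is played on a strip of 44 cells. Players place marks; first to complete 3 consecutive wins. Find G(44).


Treblecross: place X on empty cells; 3-in-a-row wins.
Playing within two cells of an existing X lets the opponent win at once, so sensible play treats the cells i-2..i+2 around each X as dead. The player left with no safe cell loses, so this is a normal-play take-away game on strips of safe cells.
Placing X at cell i (0-indexed) of a strip of k safe cells leaves independent strips of sizes max(0, i-2) and max(0, k-i-3). Hence G(k) = mex{ G(max(0,i-2)) XOR G(max(0,k-i-3)) : 0 <= i < k }, with G(0) = 0.
G(1): splits (0,0):0^0=0 -> mex({0}) = 1
G(2): splits (0,0):0^0=0 -> mex({0}) = 1
G(3): splits (0,0):0^0=0 -> mex({0}) = 1
G(4): splits (0,1):0^1=1 (0,0):0^0=0 -> mex({0, 1}) = 2
G(5): splits (0,2):0^1=1 (0,1):0^1=1 (0,0):0^0=0 -> mex({0, 1}) = 2
G(6) = mex({1}) = 0
G(7) = mex({0, 1, 2}) = 3
G(8) = mex({0, 1, 2}) = 3
G(9) = mex({0, 2}) = 1
G(10) = mex({0, 2, 3}) = 1
G(11) = mex({0, 3}) = 1
G(12) = mex({1, 3}) = 0
G(13) = mex({0, 1, 2, 3}) = 4
G(14) = mex({0, 1, 2}) = 3
G(15) = mex({0, 1, 2}) = 3
G(16) = mex({0, 1, 2, 4}) = 3
G(17) = mex({0, 1, 3, 4}) = 2
G(18) = mex({0, 1, 3, 4}) = 2
G(19) = mex({0, 1, 3, 5}) = 2
G(20) = mex({0, 1, 2, 3, 5}) = 4
G(21) = mex({0, 1, 2, 3, 5}) = 4
G(22) = mex({1, 2, 6}) = 0
G(23) = mex({0, 1, 2, 3, 4, 6}) = 5
G(24) = mex({0, 1, 2, 3, 4}) = 5
G(25) = mex({0, 1, 3, 4, 7}) = 2
G(26) = mex({0, 1, 3, 4, 5, 7}) = 2
G(27) = mex({0, 1, 3, 5}) = 2
G(28) = mex({0, 1, 2, 5}) = 3
G(29) = mex({0, 1, 2, 4, 5, 6}) = 3
G(30) = mex({1, 2, 4, 6}) = 0
G(31) = mex({0, 1, 2, 3, 4, 6}) = 5
G(32) = mex({1, 2, 3, 4, 7}) = 0
G(33) = mex({0, 3, 7}) = 1
G(34) = mex({0, 2, 3, 5, 7}) = 1
G(35) = mex({0, 2, 3, 5, 6}) = 1
G(36) = mex({0, 1, 2, 5, 6}) = 3
G(37) = mex({0, 1, 2, 4, 5, 6}) = 3
G(38) = mex({0, 1, 2, 4}) = 3
G(39) = mex({0, 1, 2, 3, 4, 7}) = 5
G(40) = mex({0, 1, 2, 3, 4, 5, 7}) = 6
G(41) = mex({0, 1, 2, 3, 5, 7}) = 4
G(42) = mex({0, 1, 2, 3, 5, 6, 7}) = 4
G(43) = mex({0, 2, 3, 5, 6}) = 1
G(44) = mex({1, 2, 3, 4, 5, 6}) = 0
Therefore G(44) = 0.

0


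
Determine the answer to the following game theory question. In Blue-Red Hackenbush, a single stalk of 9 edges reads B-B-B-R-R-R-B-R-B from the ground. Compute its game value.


Edges (from ground): B-B-B-R-R-R-B-R-B
By Berlekamp's sign-expansion rule, a Blue-Red Hackenbush stalk has the value of the surreal number whose sign sequence is the edge sequence with B -> + and R -> -.
Sign sequence: +++---+-+
Trace the sign expansion in the surreal number tree, starting from 0:
Edge 1: B (sign +) -> bounds (0, +inf), value = 1
Edge 2: B (sign +) -> bounds (1, +inf), value = 2
Edge 3: B (sign +) -> bounds (2, +inf), value = 3
Edge 4: R (sign -) -> bounds (2, 3), value = 5/2
Edge 5: R (sign -) -> bounds (2, 5/2), value = 9/4
Edge 6: R (sign -) -> bounds (2, 9/4), value = 17/8
Edge 7: B (sign +) -> bounds (17/8, 9/4), value = 35/16
Edge 8: R (sign -) -> bounds (17/8, 35/16), value = 69/32
Edge 9: B (sign +) -> bounds (69/32, 35/16), value = 139/64
Game value = 139/64

139/64


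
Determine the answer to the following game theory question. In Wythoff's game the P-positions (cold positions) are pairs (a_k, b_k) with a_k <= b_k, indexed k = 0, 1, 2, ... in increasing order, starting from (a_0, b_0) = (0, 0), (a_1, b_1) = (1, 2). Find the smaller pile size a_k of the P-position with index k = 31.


By Wythoff's theorem, a_k = floor(k * phi) and b_k = floor(k * phi^2) = a_k + k, where phi = (1 + sqrt(5))/2 is the golden ratio.
phi = (1 + sqrt(5))/2 = 1.618034
k = 31
k * phi = 31 * 1.618034 = 50.159054
a_31 = floor(k * phi) = 50

50


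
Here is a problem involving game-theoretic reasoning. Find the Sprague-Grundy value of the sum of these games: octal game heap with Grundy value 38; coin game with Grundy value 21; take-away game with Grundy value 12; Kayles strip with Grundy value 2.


By the Sprague-Grundy theorem, the Grundy value of a sum of games is the XOR of individual Grundy values.
octal game heap: Grundy value = 38. Running XOR: 0 XOR 38 = 38
coin game: Grundy value = 21. Running XOR: 38 XOR 21 = 51
take-away game: Grundy value = 12. Running XOR: 51 XOR 12 = 63
Kayles strip: Grundy value = 2. Running XOR: 63 XOR 2 = 61
The combined Grundy value is 61.

61


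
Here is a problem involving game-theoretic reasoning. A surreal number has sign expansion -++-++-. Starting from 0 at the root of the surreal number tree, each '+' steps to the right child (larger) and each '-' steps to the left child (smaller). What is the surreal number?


Sign expansion: -++-++-
Rule: track bounds (lo, hi), initially (-inf, +inf). On '+', the current value becomes lo and we move to the simplest number in (value, hi): value + 1 if hi = +inf, otherwise the midpoint (value + hi)/2. On '-', the current value becomes hi and we move to value - 1 if lo = -inf, otherwise the midpoint (lo + value)/2.
Start at 0.
Step 1: sign = -, move left. Bounds: (-inf, 0). Value = -1
Step 2: sign = +, move right. Bounds: (-1, 0). Value = -1/2
Step 3: sign = +, move right. Bounds: (-1/2, 0). Value = -1/4
Step 4: sign = -, move left. Bounds: (-1/2, -1/4). Value = -3/8
Step 5: sign = +, move right. Bounds: (-3/8, -1/4). Value = -5/16
Step 6: sign = +, move right. Bounds: (-5/16, -1/4). Value = -9/32
Step 7: sign = -, move left. Bounds: (-5/16, -9/32). Value = -19/64
The surreal number with sign expansion -++-++- is -19/64.

-19/64


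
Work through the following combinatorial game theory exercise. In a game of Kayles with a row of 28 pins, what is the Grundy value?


Kayles: a move removes 1 or 2 adjacent pins from a contiguous row.
Removing pins from a row of k leaves two independent rows (a, b) with a + b = k - 1 (one pin) or a + b = k - 2 (two pins); an end removal gives a = 0.
By Sprague-Grundy, G(k) = mex{ G(a) XOR G(b) } over all these splits. G(0) = 0.
G(1): splits (0,0):0^0=0 -> mex({0}) = 1
G(2): splits (0,1):0^1=1 (0,0):0^0=0 -> mex({0, 1}) = 2
G(3): splits (0,2):0^2=2 (1,1):1^1=0 (0,1):0^1=1 -> mex({0, 1, 2}) = 3
G(4): splits (0,3):0^3=3 (1,2):1^2=3 (0,2):0^2=2 (1,1):1^1=0 -> mex({0, 2, 3}) = 1
G(5): splits (0,4):0^1=1 (1,3):1^3=2 (2,2):2^2=0 (0,3):0^3=3 (1,2):1^2=3 -> mex({0, 1, 2, 3}) = 4
G(6) = mex({0, 1, 2, 4}) = 3
G(7) = mex({0, 1, 3, 4, 5}) = 2
G(8) = mex({0, 2, 3, 5, 6}) = 1
G(9) = mex({0, 1, 2, 3, 6, 7}) = 4
G(10) = mex({0, 1, 3, 4, 5, 7}) = 2
G(11) = mex({0, 1, 2, 3, 4, 5}) = 6
G(12) = mex({0, 1, 2, 3, 5, 6, 7}) = 4
G(13) = mex({0, 2, 3, 4, 6, 7}) = 1
G(14) = mex({0, 1, 4, 5, 6, 7}) = 2
G(15) = mex({0, 1, 2, 3, 4, 5, 6}) = 7
G(16) = mex({0, 2, 3, 5, 6, 7}) = 1
G(17) = mex({0, 1, 2, 3, 5, 6, 7}) = 4
G(18) = mex({0, 1, 2, 4, 5, 6}) = 3
G(19) = mex({0, 1, 3, 4, 5, 7}) = 2
G(20) = mex({0, 2, 3, 4, 5, 6, 7}) = 1
G(21) = mex({0, 1, 2, 3, 5, 6, 7}) = 4
G(22) = mex({0, 1, 2, 3, 4, 5, 7}) = 6
G(23) = mex({0, 1, 2, 3, 4, 5, 6}) = 7
G(24) = mex({0, 1, 2, 3, 5, 6, 7}) = 4
G(25) = mex({0, 2, 3, 4, 6, 7}) = 1
G(26) = mex({0, 1, 3, 4, 5, 6, 7}) = 2
G(27) = mex({0, 1, 2, 3, 4, 5, 6, 7}) = 8
G(28) = mex({0, 1, 2, 3, 4, 6, 7, 8}) = 5
Therefore G(28) = 5.

5


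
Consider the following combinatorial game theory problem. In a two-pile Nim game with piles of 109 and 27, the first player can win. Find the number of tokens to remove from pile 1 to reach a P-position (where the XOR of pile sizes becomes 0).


Piles: 109 and 27
Current XOR: 109 XOR 27 = 118 (non-zero, so this is an N-position).
To make the XOR zero, we need to find a move that balances the piles.
For pile 1 (size 109): target = 109 XOR 118 = 27
We reduce pile 1 from 109 to 27.
Tokens removed: 109 - 27 = 82
Verification: 27 XOR 27 = 0

82


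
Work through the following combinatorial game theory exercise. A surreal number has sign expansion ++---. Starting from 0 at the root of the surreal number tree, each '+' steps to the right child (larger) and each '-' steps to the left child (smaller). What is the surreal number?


Sign expansion: ++---
Rule: track bounds (lo, hi), initially (-inf, +inf). On '+', the current value becomes lo and we move to the simplest number in (value, hi): value + 1 if hi = +inf, otherwise the midpoint (value + hi)/2. On '-', the current value becomes hi and we move to value - 1 if lo = -inf, otherwise the midpoint (lo + value)/2.
Start at 0.
Step 1: sign = +, move right. Bounds: (0, +inf). Value = 1
Step 2: sign = +, move right. Bounds: (1, +inf). Value = 2
Step 3: sign = -, move left. Bounds: (1, 2). Value = 3/2
Step 4: sign = -, move left. Bounds: (1, 3/2). Value = 5/4
Step 5: sign = -, move left. Bounds: (1, 5/4). Value = 9/8
The surreal number with sign expansion ++--- is 9/8.

9/8


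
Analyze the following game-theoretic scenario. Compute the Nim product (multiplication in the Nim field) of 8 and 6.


Nim multiplication is bilinear over XOR: (u XOR v) * w = (u*w) XOR (v*w).
So we split each operand into its bit components and XOR the pairwise Nim products.
8 = 8 (as XOR of powers of 2).
6 = 2 + 4 (as XOR of powers of 2).
Using the standard Nim-product table on single bits:
  2*2 = 3,   2*4 = 8,   2*8 = 12,
  4*4 = 6,   4*8 = 11,  8*8 = 13,
and  1*x = x (identity), k*l = l*k (commutative).
Pairwise Nim products:
  8 * 2 = 12
  8 * 4 = 11
XOR them: 12 XOR 11 = 7.
Result: 8 * 6 = 7 (in Nim).

7


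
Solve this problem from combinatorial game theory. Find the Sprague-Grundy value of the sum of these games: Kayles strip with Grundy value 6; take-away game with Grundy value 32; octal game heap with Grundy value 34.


By the Sprague-Grundy theorem, the Grundy value of a sum of games is the XOR of individual Grundy values.
Kayles strip: Grundy value = 6. Running XOR: 0 XOR 6 = 6
take-away game: Grundy value = 32. Running XOR: 6 XOR 32 = 38
octal game heap: Grundy value = 34. Running XOR: 38 XOR 34 = 4
The combined Grundy value is 4.

4


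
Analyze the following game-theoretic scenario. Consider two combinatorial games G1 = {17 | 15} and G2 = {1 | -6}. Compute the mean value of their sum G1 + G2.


G1 = {17 | 15}, G2 = {1 | -6}
Each is a switch {a | b} with numbers a > b; its mean value is (a + b)/2, and mean value is additive over game sums: m(G1 + G2) = m(G1) + m(G2).
Mean of G1 = (17 + (15))/2 = 32/2 = 16
Mean of G2 = (1 + (-6))/2 = -5/2 = -5/2
Mean of G1 + G2 = 16 + -5/2 = 27/2

27/2


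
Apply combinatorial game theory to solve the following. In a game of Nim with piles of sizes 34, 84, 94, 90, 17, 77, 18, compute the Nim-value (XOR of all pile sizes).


We need the XOR (exclusive or) of all pile sizes.
After XOR-ing pile 1 (size 34): 0 XOR 34 = 34
After XOR-ing pile 2 (size 84): 34 XOR 84 = 118
After XOR-ing pile 3 (size 94): 118 XOR 94 = 40
After XOR-ing pile 4 (size 90): 40 XOR 90 = 114
After XOR-ing pile 5 (size 17): 114 XOR 17 = 99
After XOR-ing pile 6 (size 77): 99 XOR 77 = 46
After XOR-ing pile 7 (size 18): 46 XOR 18 = 60
The Nim-value of this position is 60.

60


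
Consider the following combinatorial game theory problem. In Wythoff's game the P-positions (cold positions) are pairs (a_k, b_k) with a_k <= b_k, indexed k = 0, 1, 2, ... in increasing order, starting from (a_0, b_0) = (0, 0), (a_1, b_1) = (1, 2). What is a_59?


By Wythoff's theorem, a_k = floor(k * phi) and b_k = floor(k * phi^2) = a_k + k, where phi = (1 + sqrt(5))/2 is the golden ratio.
phi = (1 + sqrt(5))/2 = 1.618034
k = 59
k * phi = 59 * 1.618034 = 95.464005
a_59 = floor(k * phi) = 95

95


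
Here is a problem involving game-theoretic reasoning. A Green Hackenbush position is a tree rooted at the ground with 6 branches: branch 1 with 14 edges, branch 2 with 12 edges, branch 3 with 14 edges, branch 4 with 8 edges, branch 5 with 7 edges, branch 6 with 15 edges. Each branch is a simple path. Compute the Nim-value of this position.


The tree has 6 branches from the ground vertex.
In Green Hackenbush, the Nim-value of a simple path of length k is k.
Branch 1: length 14, Nim-value = 14
Branch 2: length 12, Nim-value = 12
Branch 3: length 14, Nim-value = 14
Branch 4: length 8, Nim-value = 8
Branch 5: length 7, Nim-value = 7
Branch 6: length 15, Nim-value = 15
Total Nim-value = XOR of all branch values:
0 XOR 14 = 14
14 XOR 12 = 2
2 XOR 14 = 12
12 XOR 8 = 4
4 XOR 7 = 3
3 XOR 15 = 12
Nim-value of the tree = 12

12


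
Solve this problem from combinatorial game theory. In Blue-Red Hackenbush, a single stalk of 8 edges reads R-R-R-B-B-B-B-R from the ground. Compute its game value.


Edges (from ground): R-R-R-B-B-B-B-R
By Berlekamp's sign-expansion rule, a Blue-Red Hackenbush stalk has the value of the surreal number whose sign sequence is the edge sequence with B -> + and R -> -.
Sign sequence: ---++++-
Trace the sign expansion in the surreal number tree, starting from 0:
Edge 1: R (sign -) -> bounds (-inf, 0), value = -1
Edge 2: R (sign -) -> bounds (-inf, -1), value = -2
Edge 3: R (sign -) -> bounds (-inf, -2), value = -3
Edge 4: B (sign +) -> bounds (-3, -2), value = -5/2
Edge 5: B (sign +) -> bounds (-5/2, -2), value = -9/4
Edge 6: B (sign +) -> bounds (-9/4, -2), value = -17/8
Edge 7: B (sign +) -> bounds (-17/8, -2), value = -33/16
Edge 8: R (sign -) -> bounds (-17/8, -33/16), value = -67/32
Game value = -67/32

-67/32


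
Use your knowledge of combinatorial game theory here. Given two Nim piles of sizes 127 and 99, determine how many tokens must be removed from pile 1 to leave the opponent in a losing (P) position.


Piles: 127 and 99
Current XOR: 127 XOR 99 = 28 (non-zero, so this is an N-position).
To make the XOR zero, we need to find a move that balances the piles.
For pile 1 (size 127): target = 127 XOR 28 = 99
We reduce pile 1 from 127 to 99.
Tokens removed: 127 - 99 = 28
Verification: 99 XOR 99 = 0

28


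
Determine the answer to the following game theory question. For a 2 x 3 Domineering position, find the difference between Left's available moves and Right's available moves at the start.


Board is 2 x 3 (rows x cols).
Left (vertical) placements: (rows-1) * cols = 1 * 3 = 3
Right (horizontal) placements: rows * (cols-1) = 2 * 2 = 4
Advantage = Left - Right = 3 - 4 = -1

-1


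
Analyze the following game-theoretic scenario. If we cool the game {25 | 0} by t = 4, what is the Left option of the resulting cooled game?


Original game: {25 | 0} (a switch {a | b} with a > b).
Cooling by t (for t below the temperature (a - b)/2 = 25/2) taxes each move by t: {a | b} cooled by t is {a - t | b + t}.
Cooling amount: t = 4
Cooled Left option: 25 - 4 = 21
Cooled Right option: 0 + 4 = 4
Cooled game: {21 | 4}
Left option = 21

21


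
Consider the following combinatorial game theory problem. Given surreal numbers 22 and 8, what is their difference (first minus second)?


x = 22, y = 8
x - y = 22 - 8 = 14

14


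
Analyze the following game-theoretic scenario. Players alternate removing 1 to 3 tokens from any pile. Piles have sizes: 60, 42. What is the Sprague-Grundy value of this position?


Subtraction set: {1, 2, 3}
For this subtraction set, G(n) = n mod 4 (period = max + 1 = 4).
Pile 1 (size 60): G(60) = 60 mod 4 = 0
Pile 2 (size 42): G(42) = 42 mod 4 = 2
Total Grundy value = XOR of all: 0 XOR 2 = 2

2


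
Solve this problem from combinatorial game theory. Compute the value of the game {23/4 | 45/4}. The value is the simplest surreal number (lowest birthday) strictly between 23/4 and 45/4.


Left options: {23/4}, max = 23/4
Right options: {45/4}, min = 45/4
All options are numbers and max(Left) < min(Right), so by the simplicity theorem the value is the simplest (earliest-born) number strictly between 23/4 and 45/4.
Integers 6 through 11 all lie strictly between 23/4 and 45/4.
Among integers, the simplest (lowest birthday = smallest |n|; 0 is born on day 0, +-n on day n) is 6.
No non-integer in the interval can be simpler: if x is a non-integer in the interval, then floor(x) or ceil(x) also lies in the interval (the interval contains an integer), and both are proper prefixes of x's sign expansion, i.e. born earlier. So the game value is 6.
Game value = 6

6
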